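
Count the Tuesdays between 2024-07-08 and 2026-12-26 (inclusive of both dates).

129

2024-07-08 is a Monday.
From 2024-07-08 to 2026-12-26 is 902 days inclusive.
902 = 7 × 128 + 6, so there are 128 full weeks plus 6 extra days.
Each full week contributes one Tuesday: 128 so far.
The 6 extra days are Mon, Tue, Wed, Thu, Fri, Sat — 1 of them qualifies.
Total: 128 + 1 = 129.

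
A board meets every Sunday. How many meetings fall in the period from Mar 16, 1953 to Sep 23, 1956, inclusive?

Mar 16, 1953 is a Monday.
From Mar 16, 1953 to Sep 23, 1956 is 1288 days inclusive.
1288 = 7 × 184, so the span is exactly 184 full weeks.
Each full week contributes one Sunday: 184 so far.
Total: 184.

184 Sundays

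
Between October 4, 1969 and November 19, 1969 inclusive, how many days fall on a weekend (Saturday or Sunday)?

14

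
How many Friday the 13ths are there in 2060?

The 13th falls on a Friday when the month's 13th has weekday Fri.
Jan 13 is Tue; Feb 13 is Fri ✓; Mar 13 is Sat; Apr 13 is Tue; May 13 is Thu; Jun 13 is Sun; Jul 13 is Tue; Aug 13 is Fri ✓; Sep 13 is Mon; Oct 13 is Wed; Nov 13 is Sat; Dec 13 is Mon.
Friday the 13ths: Feb, Aug.

2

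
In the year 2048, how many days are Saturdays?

52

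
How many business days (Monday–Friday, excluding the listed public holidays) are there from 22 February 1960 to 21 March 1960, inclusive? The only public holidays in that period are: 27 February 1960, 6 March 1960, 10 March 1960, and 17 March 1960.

22 February 1960 is a Monday.
From 22 February 1960 to 21 March 1960 is 29 days inclusive.
29 = 7 × 4 + 1, so there are 4 full weeks plus 1 extra day.
Each full week contributes 5 weekdays (Mon–Fri): 4 × 5 = 20.
The 1 extra day is Mon — 1 of them qualifies.
Total: 20 + 1 = 21.
Holidays: 27 February 1960 (Sat); 6 March 1960 (Sun); 10 March 1960 (Thu); 17 March 1960 (Thu).
2 of the 4 holidays fall on weekdays; the rest are weekends and were already excluded.
Business days: 21 − 2 = 19.

19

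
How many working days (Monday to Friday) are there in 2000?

260

Jan 1, 2000 is a Saturday.
From Jan 1, 2000 to Dec 31, 2000 is 366 days inclusive.
366 = 7 × 52 + 2, so there are 52 full weeks plus 2 extra days.
Each full week contributes 5 weekdays (Mon–Fri): 52 × 5 = 260.
The 2 extra days are Sat, Sun — none qualify.
Total: 260 + 0 = 260.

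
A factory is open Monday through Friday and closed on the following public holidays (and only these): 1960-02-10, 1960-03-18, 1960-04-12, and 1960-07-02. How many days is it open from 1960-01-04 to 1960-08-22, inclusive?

163 business days

1960-01-04 is a Monday.
The range spans 232 days (inclusive of both endpoints).
232 = 7 × 33 + 1, so there are 33 full weeks plus 1 extra day.
Each full week contributes 5 weekdays (Mon–Fri): 33 × 5 = 165.
The 1 extra day is Monday — 1 of them qualifies.
Total: 165 + 1 = 166.
Holidays: 1960-02-10 (Wed); 1960-03-18 (Fri); 1960-04-12 (Tue); 1960-07-02 (Sat).
3 of the 4 holidays fall on weekdays; the rest are weekends and were already excluded.
Business days: 166 − 3 = 163.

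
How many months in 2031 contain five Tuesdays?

4

A month has five Tuesdays exactly when Tuesday falls within its first (length − 28) days.
Jan: 31 days, starts Wed → 5 of Wed, Thu, Fri
Feb: 28 days, starts Sat → 5 of (none)
Mar: 31 days, starts Sat → 5 of Sat, Sun, Mon
Apr: 30 days, starts Tue → 5 of Tue, Wed ✓
May: 31 days, starts Thu → 5 of Thu, Fri, Sat
Jun: 30 days, starts Sun → 5 of Sun, Mon
Jul: 31 days, starts Tue → 5 of Tue, Wed, Thu ✓
Aug: 31 days, starts Fri → 5 of Fri, Sat, Sun
Sep: 30 days, starts Mon → 5 of Mon, Tue ✓
Oct: 31 days, starts Wed → 5 of Wed, Thu, Fri
Nov: 30 days, starts Sat → 5 of Sat, Sun
Dec: 31 days, starts Mon → 5 of Mon, Tue, Wed ✓
Months with five Tuesdays: Apr, Jul, Sep, Dec.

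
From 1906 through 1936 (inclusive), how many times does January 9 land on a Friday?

Day of week of January 9 in each year:
1906: Tue, 1907: Wed, 1908: Thu, 1909: Sat, 1910: Sun, 1911: Mon, 1912: Tue, 1913: Thu, 1914: Fri ✓, 1915: Sat, 1916: Sun, 1917: Tue, 1918: Wed, 1919: Thu, 1920: Fri ✓, 1921: Sun, 1922: Mon, 1923: Tue, 1924: Wed, 1925: Fri ✓, 1926: Sat, 1927: Sun, 1928: Mon, 1929: Wed, 1930: Thu, 1931: Fri ✓, 1932: Sat, 1933: Mon, 1934: Tue, 1935: Wed, 1936: Thu
Fridays: 1914, 1920, 1925, 1931.

4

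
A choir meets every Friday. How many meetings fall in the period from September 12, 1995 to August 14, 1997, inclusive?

September 12, 1995 is a Tuesday.
From September 12, 1995 to August 14, 1997 is 703 days inclusive.
703 = 7 × 100 + 3, so there are 100 full weeks plus 3 extra days.
Each full week contributes one Friday: 100 so far.
The 3 extra days are Tue, Wed, Thu — none qualify.
Total: 100 + 0 = 100.

100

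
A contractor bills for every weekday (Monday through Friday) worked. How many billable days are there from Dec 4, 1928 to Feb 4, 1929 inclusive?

45

Dec 4, 1928 is a Tuesday.
The range spans 63 days (inclusive of both endpoints).
63 = 7 × 9, so the span is exactly 9 full weeks.
Each full week contributes 5 weekdays (Mon–Fri): 9 × 5 = 45.
Total: 45.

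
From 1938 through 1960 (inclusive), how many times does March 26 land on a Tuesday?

3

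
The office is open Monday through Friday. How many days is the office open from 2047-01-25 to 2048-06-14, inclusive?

2047-01-25 is a Friday.
From 2047-01-25 to 2048-06-14 is 507 days inclusive.
507 = 7 × 72 + 3, so there are 72 full weeks plus 3 extra days.
Each full week contributes 5 weekdays (Mon–Fri): 72 × 5 = 360.
The 3 extra days are Fri, Sat, Sun — 1 of them qualifies.
Total: 360 + 1 = 361.

361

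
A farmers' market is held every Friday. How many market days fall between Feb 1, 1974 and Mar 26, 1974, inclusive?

8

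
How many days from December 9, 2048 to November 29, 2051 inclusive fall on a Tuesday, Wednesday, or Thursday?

466

December 9, 2048 is a Wednesday.
The range spans 1086 days (inclusive of both endpoints).
1086 = 7 × 155 + 1, so there are 155 full weeks plus 1 extra day.
Each full week contributes 3 days from the set (Tue, Wed, Thu): 155 × 3 = 465.
The 1 extra day is Wednesday — 1 of them qualifies.
Total: 465 + 1 = 466.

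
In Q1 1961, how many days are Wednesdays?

January 1, 1961 is a Sunday.
From January 1, 1961 to March 31, 1961 is 90 days inclusive.
90 = 7 × 12 + 6, so there are 12 full weeks plus 6 extra days.
Each full week contributes one Wednesday: 12 so far.
The 6 extra days are Sunday, Monday, Tuesday, Wednesday, Thursday, Friday — 1 of them qualifies.
Total: 12 + 1 = 13.

13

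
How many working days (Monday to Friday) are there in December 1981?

23 weekdays

1981-12-01 is a Tuesday.
From 1981-12-01 to 1981-12-31 is 31 days inclusive.
31 = 7 × 4 + 3, so there are 4 full weeks plus 3 extra days.
Each full week contributes 5 weekdays (Mon–Fri): 4 × 5 = 20.
The 3 extra days are Tuesday, Wednesday, Thursday — 3 of them qualify.
Total: 20 + 3 = 23.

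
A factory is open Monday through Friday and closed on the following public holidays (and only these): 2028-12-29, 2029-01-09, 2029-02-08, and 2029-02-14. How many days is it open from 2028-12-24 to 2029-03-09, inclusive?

51 working days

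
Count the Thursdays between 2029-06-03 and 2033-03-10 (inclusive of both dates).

2029-06-03 is a Sunday.
That's 1377 days from start to end, counting both.
1377 = 7 × 196 + 5, so there are 196 full weeks plus 5 extra days.
Each full week contributes one Thursday: 196 so far.
The 5 extra days are Sunday, Monday, Tuesday, Wednesday, Thursday — 1 of them qualifies.
Total: 196 + 1 = 197.

197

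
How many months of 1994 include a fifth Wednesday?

4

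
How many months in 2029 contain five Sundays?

4

A month has five Sundays exactly when Sunday falls within its first (length − 28) days.
Jan: 31 days, starts Mon → 5 of Mon, Tue, Wed
Feb: 28 days, starts Thu → 5 of (none)
Mar: 31 days, starts Thu → 5 of Thu, Fri, Sat
Apr: 30 days, starts Sun → 5 of Sun, Mon ✓
May: 31 days, starts Tue → 5 of Tue, Wed, Thu
Jun: 30 days, starts Fri → 5 of Fri, Sat
Jul: 31 days, starts Sun → 5 of Sun, Mon, Tue ✓
Aug: 31 days, starts Wed → 5 of Wed, Thu, Fri
Sep: 30 days, starts Sat → 5 of Sat, Sun ✓
Oct: 31 days, starts Mon → 5 of Mon, Tue, Wed
Nov: 30 days, starts Thu → 5 of Thu, Fri
Dec: 31 days, starts Sat → 5 of Sat, Sun, Mon ✓
Months with five Sundays: Apr, Jul, Sep, Dec.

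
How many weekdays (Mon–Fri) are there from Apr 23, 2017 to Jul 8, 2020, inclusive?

Apr 23, 2017 is a Sunday.
The range spans 1173 days (inclusive of both endpoints).
1173 = 7 × 167 + 4, so there are 167 full weeks plus 4 extra days.
Each full week contributes 5 weekdays (Mon–Fri): 167 × 5 = 835.
The 4 extra days are Sunday, Monday, Tuesday, Wednesday — 3 of them qualify.
Total: 835 + 3 = 838.

838 weekdays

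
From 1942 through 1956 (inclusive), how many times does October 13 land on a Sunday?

1

Day of week of October 13 in each year:
1942: Tue, 1943: Wed, 1944: Fri, 1945: Sat, 1946: Sun ✓, 1947: Mon, 1948: Wed, 1949: Thu, 1950: Fri, 1951: Sat, 1952: Mon, 1953: Tue, 1954: Wed, 1955: Thu, 1956: Sat
Sundays: 1946.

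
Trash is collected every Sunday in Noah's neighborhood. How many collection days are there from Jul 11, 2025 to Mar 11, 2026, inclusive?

35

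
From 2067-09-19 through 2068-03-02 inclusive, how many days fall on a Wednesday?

2067-09-19 is a Monday.
That's 166 days from start to end, counting both.
166 = 7 × 23 + 5, so there are 23 full weeks plus 5 extra days.
Each full week contributes one Wednesday: 23 so far.
The 5 extra days are Mon, Tue, Wed, Thu, Fri — 1 of them qualifies.
Total: 23 + 1 = 24.

24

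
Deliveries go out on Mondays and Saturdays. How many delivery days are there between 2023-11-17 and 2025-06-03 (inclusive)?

2023-11-17 is a Friday.
That's 565 days from start to end, counting both.
565 = 7 × 80 + 5, so there are 80 full weeks plus 5 extra days.
Each full week contributes 2 days from the set (Mon, Sat): 80 × 2 = 160.
The 5 extra days are Fri, Sat, Sun, Mon, Tue — 2 of them qualify.
Total: 160 + 2 = 162.

162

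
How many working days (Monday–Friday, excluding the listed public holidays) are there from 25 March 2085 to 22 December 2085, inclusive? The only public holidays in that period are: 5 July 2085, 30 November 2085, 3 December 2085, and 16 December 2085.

192

25 March 2085 is a Sunday.
The range spans 273 days (inclusive of both endpoints).
273 = 7 × 39, so the span is exactly 39 full weeks.
Each full week contributes 5 weekdays (Mon–Fri): 39 × 5 = 195.
Holidays: 5 July 2085 (Thu); 30 November 2085 (Fri); 3 December 2085 (Mon); 16 December 2085 (Sun).
3 of the 4 holidays fall on weekdays; the rest are weekends and were already excluded.
Business days: 195 − 3 = 192.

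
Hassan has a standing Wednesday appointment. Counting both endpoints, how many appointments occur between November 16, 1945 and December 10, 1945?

November 16, 1945 is a Friday.
From November 16, 1945 to December 10, 1945 is 25 days inclusive.
25 = 7 × 3 + 4, so there are 3 full weeks plus 4 extra days.
Each full week contributes one Wednesday: 3 so far.
The 4 extra days are Friday, Saturday, Sunday, Monday — none qualify.
Total: 3 + 0 = 3.

3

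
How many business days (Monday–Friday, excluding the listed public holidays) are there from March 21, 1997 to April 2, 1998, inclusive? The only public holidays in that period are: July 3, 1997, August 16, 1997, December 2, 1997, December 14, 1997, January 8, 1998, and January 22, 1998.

266 business days

March 21, 1997 is a Friday.
From March 21, 1997 to April 2, 1998 is 378 days inclusive.
378 = 7 × 54, so the span is exactly 54 full weeks.
Each full week contributes 5 weekdays (Mon–Fri): 54 × 5 = 270.
Total: 270.
Holidays: July 3, 1997 (Thu); August 16, 1997 (Sat); December 2, 1997 (Tue); December 14, 1997 (Sun); January 8, 1998 (Thu); January 22, 1998 (Thu).
4 of the 6 holidays fall on weekdays; the rest are weekends and were already excluded.
Business days: 270 − 4 = 266.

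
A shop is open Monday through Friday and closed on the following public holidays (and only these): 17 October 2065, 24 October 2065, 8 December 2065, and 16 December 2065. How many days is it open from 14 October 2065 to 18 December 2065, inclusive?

14 October 2065 is a Wednesday.
That's 66 days from start to end, counting both.
66 = 7 × 9 + 3, so there are 9 full weeks plus 3 extra days.
Each full week contributes 5 weekdays (Mon–Fri): 9 × 5 = 45.
The 3 extra days are Wednesday, Thursday, Friday — 3 of them qualify.
Total: 45 + 3 = 48.
Holidays: 17 October 2065 (Sat); 24 October 2065 (Sat); 8 December 2065 (Tue); 16 December 2065 (Wed).
2 of the 4 holidays fall on weekdays; the rest are weekends and were already excluded.
Business days: 48 − 2 = 46.

46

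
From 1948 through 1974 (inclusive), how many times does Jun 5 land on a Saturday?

4

Day of week of June 5 in each year:
1948: Sat ✓, 1949: Sun, 1950: Mon, 1951: Tue, 1952: Thu, 1953: Fri, 1954: Sat ✓, 1955: Sun, 1956: Tue, 1957: Wed, 1958: Thu, 1959: Fri, 1960: Sun, 1961: Mon, 1962: Tue, 1963: Wed, 1964: Fri, 1965: Sat ✓, 1966: Sun, 1967: Mon, 1968: Wed, 1969: Thu, 1970: Fri, 1971: Sat ✓, 1972: Mon, 1973: Tue, 1974: Wed
Saturdays: 1948, 1954, 1965, 1971.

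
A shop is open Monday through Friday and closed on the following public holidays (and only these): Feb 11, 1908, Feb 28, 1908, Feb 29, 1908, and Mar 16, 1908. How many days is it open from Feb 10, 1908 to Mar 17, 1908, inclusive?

24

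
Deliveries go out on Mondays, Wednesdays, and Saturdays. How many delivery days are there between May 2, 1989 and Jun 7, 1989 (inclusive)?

May 2, 1989 is a Tuesday.
From May 2, 1989 to Jun 7, 1989 is 37 days inclusive.
37 = 7 × 5 + 2, so there are 5 full weeks plus 2 extra days.
Each full week contributes 3 days from the set (Mon, Wed, Sat): 5 × 3 = 15.
The 2 extra days are Tuesday, Wednesday — 1 of them qualifies.
Total: 15 + 1 = 16.

16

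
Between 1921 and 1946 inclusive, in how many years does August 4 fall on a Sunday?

Day of week of August 4 in each year:
1921: Thu, 1922: Fri, 1923: Sat, 1924: Mon, 1925: Tue, 1926: Wed, 1927: Thu, 1928: Sat, 1929: Sun ✓, 1930: Mon, 1931: Tue, 1932: Thu, 1933: Fri, 1934: Sat, 1935: Sun ✓, 1936: Tue, 1937: Wed, 1938: Thu, 1939: Fri, 1940: Sun ✓, 1941: Mon, 1942: Tue, 1943: Wed, 1944: Fri, 1945: Sat, 1946: Sun ✓
Sundays: 1929, 1935, 1940, 1946.

4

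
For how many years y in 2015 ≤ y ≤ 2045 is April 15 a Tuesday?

4

Day of week of April 15 in each year:
2015: Wed, 2016: Fri, 2017: Sat, 2018: Sun, 2019: Mon, 2020: Wed, 2021: Thu, 2022: Fri, 2023: Sat, 2024: Mon, 2025: Tue ✓, 2026: Wed, 2027: Thu, 2028: Sat, 2029: Sun, 2030: Mon, 2031: Tue ✓, 2032: Thu, 2033: Fri, 2034: Sat, 2035: Sun, 2036: Tue ✓, 2037: Wed, 2038: Thu, 2039: Fri, 2040: Sun, 2041: Mon, 2042: Tue ✓, 2043: Wed, 2044: Fri, 2045: Sat
Tuesdays: 2025, 2031, 2036, 2042.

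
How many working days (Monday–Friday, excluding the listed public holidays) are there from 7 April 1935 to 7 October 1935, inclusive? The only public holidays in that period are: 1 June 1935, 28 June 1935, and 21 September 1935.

130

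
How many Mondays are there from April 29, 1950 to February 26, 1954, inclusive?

200 Mondays

April 29, 1950 is a Saturday.
The range spans 1400 days (inclusive of both endpoints).
1400 = 7 × 200, so the span is exactly 200 full weeks.
Each full week contributes one Monday: 200 so far.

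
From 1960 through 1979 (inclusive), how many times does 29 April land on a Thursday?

3

Day of week of April 29 in each year:
1960: Fri, 1961: Sat, 1962: Sun, 1963: Mon, 1964: Wed, 1965: Thu ✓, 1966: Fri, 1967: Sat, 1968: Mon, 1969: Tue, 1970: Wed, 1971: Thu ✓, 1972: Sat, 1973: Sun, 1974: Mon, 1975: Tue, 1976: Thu ✓, 1977: Fri, 1978: Sat, 1979: Sun
Thursdays: 1965, 1971, 1976.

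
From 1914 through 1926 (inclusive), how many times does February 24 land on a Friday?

Day of week of February 24 in each year:
1914: Tue, 1915: Wed, 1916: Thu, 1917: Sat, 1918: Sun, 1919: Mon, 1920: Tue, 1921: Thu, 1922: Fri ✓, 1923: Sat, 1924: Sun, 1925: Tue, 1926: Wed
Fridays: 1922.

1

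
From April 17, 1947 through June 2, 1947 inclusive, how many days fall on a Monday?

7

April 17, 1947 is a Thursday.
The range spans 47 days (inclusive of both endpoints).
47 = 7 × 6 + 5, so there are 6 full weeks plus 5 extra days.
Each full week contributes one Monday: 6 so far.
The 5 extra days are Thursday, Friday, Saturday, Sunday, Monday — 1 of them qualifies.
Total: 6 + 1 = 7.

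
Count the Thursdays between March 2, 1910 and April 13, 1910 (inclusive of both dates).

March 2, 1910 is a Wednesday.
That's 43 days from start to end, counting both.
43 = 7 × 6 + 1, so there are 6 full weeks plus 1 extra day.
Each full week contributes one Thursday: 6 so far.
The 1 extra day is Wednesday — none qualify.
Total: 6 + 0 = 6.

6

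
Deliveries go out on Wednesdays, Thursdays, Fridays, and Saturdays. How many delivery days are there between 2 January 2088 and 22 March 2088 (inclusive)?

46

2 January 2088 is a Friday.
The range spans 81 days (inclusive of both endpoints).
81 = 7 × 11 + 4, so there are 11 full weeks plus 4 extra days.
Each full week contributes 4 days from the set (Wed, Thu, Fri, Sat): 11 × 4 = 44.
The 4 extra days are Friday, Saturday, Sunday, Monday — 2 of them qualify.
Total: 44 + 2 = 46.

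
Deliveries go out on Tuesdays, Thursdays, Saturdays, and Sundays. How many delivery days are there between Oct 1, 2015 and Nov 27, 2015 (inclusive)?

33

Oct 1, 2015 is a Thursday.
From Oct 1, 2015 to Nov 27, 2015 is 58 days inclusive.
58 = 7 × 8 + 2, so there are 8 full weeks plus 2 extra days.
Each full week contributes 4 days from the set (Tue, Thu, Sat, Sun): 8 × 4 = 32.
The 2 extra days are Thu, Fri — 1 of them qualifies.
Total: 32 + 1 = 33.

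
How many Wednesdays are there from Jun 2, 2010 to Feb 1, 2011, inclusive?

35 Wednesdays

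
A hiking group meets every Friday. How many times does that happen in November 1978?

4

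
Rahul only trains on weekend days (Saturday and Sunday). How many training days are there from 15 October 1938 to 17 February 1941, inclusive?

246

15 October 1938 is a Saturday.
The range spans 857 days (inclusive of both endpoints).
857 = 7 × 122 + 3, so there are 122 full weeks plus 3 extra days.
Each full week contributes 2 weekend days (Sat, Sun): 122 × 2 = 244.
The 3 extra days are Sat, Sun, Mon — 2 of them qualify.
Total: 244 + 2 = 246.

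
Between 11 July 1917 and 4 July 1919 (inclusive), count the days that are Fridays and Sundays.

11 July 1917 is a Wednesday.
That's 724 days from start to end, counting both.
724 = 7 × 103 + 3, so there are 103 full weeks plus 3 extra days.
Each full week contributes 2 days from the set (Fri, Sun): 103 × 2 = 206.
The 3 extra days are Wednesday, Thursday, Friday — 1 of them qualifies.
Total: 206 + 1 = 207.

207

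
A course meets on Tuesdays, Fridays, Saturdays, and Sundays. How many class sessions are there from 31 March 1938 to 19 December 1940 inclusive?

31 March 1938 is a Thursday.
That's 995 days from start to end, counting both.
995 = 7 × 142 + 1, so there are 142 full weeks plus 1 extra day.
Each full week contributes 4 days from the set (Tue, Fri, Sat, Sun): 142 × 4 = 568.
The 1 extra day is Thursday — none qualify.
Total: 568 + 0 = 568.

568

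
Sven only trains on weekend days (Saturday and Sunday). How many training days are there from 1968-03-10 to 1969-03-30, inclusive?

111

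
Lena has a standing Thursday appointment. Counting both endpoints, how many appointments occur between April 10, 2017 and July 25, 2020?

172 Thursdays

April 10, 2017 is a Monday.
The range spans 1203 days (inclusive of both endpoints).
1203 = 7 × 171 + 6, so there are 171 full weeks plus 6 extra days.
Each full week contributes one Thursday: 171 so far.
The 6 extra days are Mon, Tue, Wed, Thu, Fri, Sat — 1 of them qualifies.
Total: 171 + 1 = 172.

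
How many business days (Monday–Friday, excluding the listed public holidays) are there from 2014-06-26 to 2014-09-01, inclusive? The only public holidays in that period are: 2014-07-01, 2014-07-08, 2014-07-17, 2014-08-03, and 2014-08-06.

44

2014-06-26 is a Thursday.
From 2014-06-26 to 2014-09-01 is 68 days inclusive.
68 = 7 × 9 + 5, so there are 9 full weeks plus 5 extra days.
Each full week contributes 5 weekdays (Mon–Fri): 9 × 5 = 45.
The 5 extra days are Thursday, Friday, Saturday, Sunday, Monday — 3 of them qualify.
Total: 45 + 3 = 48.
Holidays: 2014-07-01 (Tue); 2014-07-08 (Tue); 2014-07-17 (Thu); 2014-08-03 (Sun); 2014-08-06 (Wed).
4 of the 5 holidays fall on weekdays; the rest are weekends and were already excluded.
Business days: 48 − 4 = 44.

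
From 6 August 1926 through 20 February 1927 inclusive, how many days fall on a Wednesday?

6 August 1926 is a Friday.
That's 199 days from start to end, counting both.
199 = 7 × 28 + 3, so there are 28 full weeks plus 3 extra days.
Each full week contributes one Wednesday: 28 so far.
The 3 extra days are Friday, Saturday, Sunday — none qualify.
Total: 28 + 0 = 28.

28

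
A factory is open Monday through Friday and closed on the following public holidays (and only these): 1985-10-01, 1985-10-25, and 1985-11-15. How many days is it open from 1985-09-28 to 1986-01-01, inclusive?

1985-09-28 is a Saturday.
The range spans 96 days (inclusive of both endpoints).
96 = 7 × 13 + 5, so there are 13 full weeks plus 5 extra days.
Each full week contributes 5 weekdays (Mon–Fri): 13 × 5 = 65.
The 5 extra days are Sat, Sun, Mon, Tue, Wed — 3 of them qualify.
Total: 65 + 3 = 68.
Holidays: 1985-10-01 (Tue); 1985-10-25 (Fri); 1985-11-15 (Fri).
All 3 holidays fall on weekdays, so subtract 3.
Business days: 68 − 3 = 65.

65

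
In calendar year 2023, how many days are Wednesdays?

1 January 2023 is a Sunday.
From 1 January 2023 to 31 December 2023 is 365 days inclusive.
365 = 7 × 52 + 1, so there are 52 full weeks plus 1 extra day.
Each full week contributes one Wednesday: 52 so far.
The 1 extra day is Sun — none qualify.
Total: 52 + 0 = 52.

52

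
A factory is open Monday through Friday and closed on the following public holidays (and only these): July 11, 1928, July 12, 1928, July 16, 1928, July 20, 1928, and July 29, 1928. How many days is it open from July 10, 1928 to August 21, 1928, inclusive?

27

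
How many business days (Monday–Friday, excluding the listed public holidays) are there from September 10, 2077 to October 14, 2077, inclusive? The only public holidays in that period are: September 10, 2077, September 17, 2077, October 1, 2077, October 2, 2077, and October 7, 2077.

September 10, 2077 is a Friday.
That's 35 days from start to end, counting both.
35 = 7 × 5, so the span is exactly 5 full weeks.
Each full week contributes 5 weekdays (Mon–Fri): 5 × 5 = 25.
Total: 25.
Holidays: September 10, 2077 (Fri); September 17, 2077 (Fri); October 1, 2077 (Fri); October 2, 2077 (Sat); October 7, 2077 (Thu).
4 of the 5 holidays fall on weekdays; the rest are weekends and were already excluded.
Business days: 25 − 4 = 21.

21 business days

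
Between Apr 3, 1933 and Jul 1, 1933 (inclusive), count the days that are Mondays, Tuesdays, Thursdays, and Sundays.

51

Apr 3, 1933 is a Monday.
The range spans 90 days (inclusive of both endpoints).
90 = 7 × 12 + 6, so there are 12 full weeks plus 6 extra days.
Each full week contributes 4 days from the set (Mon, Tue, Thu, Sun): 12 × 4 = 48.
The 6 extra days are Mon, Tue, Wed, Thu, Fri, Sat — 3 of them qualify.
Total: 48 + 3 = 51.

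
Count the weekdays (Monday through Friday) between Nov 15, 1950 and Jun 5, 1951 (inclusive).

Nov 15, 1950 is a Wednesday.
The range spans 203 days (inclusive of both endpoints).
203 = 7 × 29, so the span is exactly 29 full weeks.
Each full week contributes 5 weekdays (Mon–Fri): 29 × 5 = 145.
Total: 145.

145 weekdays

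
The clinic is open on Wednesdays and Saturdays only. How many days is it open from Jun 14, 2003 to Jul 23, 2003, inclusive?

12

Jun 14, 2003 is a Saturday.
The range spans 40 days (inclusive of both endpoints).
40 = 7 × 5 + 5, so there are 5 full weeks plus 5 extra days.
Each full week contributes 2 days from the set (Wed, Sat): 5 × 2 = 10.
The 5 extra days are Sat, Sun, Mon, Tue, Wed — 2 of them qualify.
Total: 10 + 2 = 12.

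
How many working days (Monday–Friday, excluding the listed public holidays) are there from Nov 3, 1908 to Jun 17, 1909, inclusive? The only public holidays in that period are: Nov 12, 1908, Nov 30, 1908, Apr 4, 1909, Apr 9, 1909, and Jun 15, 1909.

Nov 3, 1908 is a Tuesday.
From Nov 3, 1908 to Jun 17, 1909 is 227 days inclusive.
227 = 7 × 32 + 3, so there are 32 full weeks plus 3 extra days.
Each full week contributes 5 weekdays (Mon–Fri): 32 × 5 = 160.
The 3 extra days are Tuesday, Wednesday, Thursday — 3 of them qualify.
Total: 160 + 3 = 163.
Holidays: Nov 12, 1908 (Thu); Nov 30, 1908 (Mon); Apr 4, 1909 (Sun); Apr 9, 1909 (Fri); Jun 15, 1909 (Tue).
4 of the 5 holidays fall on weekdays; the rest are weekends and were already excluded.
Business days: 163 − 4 = 159.

159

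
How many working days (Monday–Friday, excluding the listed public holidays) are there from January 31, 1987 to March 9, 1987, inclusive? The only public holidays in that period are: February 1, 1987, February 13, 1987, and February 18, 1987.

24 working days

January 31, 1987 is a Saturday.
The range spans 38 days (inclusive of both endpoints).
38 = 7 × 5 + 3, so there are 5 full weeks plus 3 extra days.
Each full week contributes 5 weekdays (Mon–Fri): 5 × 5 = 25.
The 3 extra days are Saturday, Sunday, Monday — 1 of them qualifies.
Total: 25 + 1 = 26.
Holidays: February 1, 1987 (Sun); February 13, 1987 (Fri); February 18, 1987 (Wed).
2 of the 3 holidays fall on weekdays; the rest are weekends and were already excluded.
Business days: 26 − 2 = 24.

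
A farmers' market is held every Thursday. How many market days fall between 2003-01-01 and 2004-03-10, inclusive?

62

2003-01-01 is a Wednesday.
The range spans 435 days (inclusive of both endpoints).
435 = 7 × 62 + 1, so there are 62 full weeks plus 1 extra day.
Each full week contributes one Thursday: 62 so far.
The 1 extra day is Wed — none qualify.
Total: 62 + 0 = 62.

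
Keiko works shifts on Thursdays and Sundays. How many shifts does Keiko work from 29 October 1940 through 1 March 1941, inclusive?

29 October 1940 is a Tuesday.
From 29 October 1940 to 1 March 1941 is 124 days inclusive.
124 = 7 × 17 + 5, so there are 17 full weeks plus 5 extra days.
Each full week contributes 2 days from the set (Thu, Sun): 17 × 2 = 34.
The 5 extra days are Tuesday, Wednesday, Thursday, Friday, Saturday — 1 of them qualifies.
Total: 34 + 1 = 35.

35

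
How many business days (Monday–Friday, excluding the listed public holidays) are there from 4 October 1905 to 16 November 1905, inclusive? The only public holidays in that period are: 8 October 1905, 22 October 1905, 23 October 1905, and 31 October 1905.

4 October 1905 is a Wednesday.
That's 44 days from start to end, counting both.
44 = 7 × 6 + 2, so there are 6 full weeks plus 2 extra days.
Each full week contributes 5 weekdays (Mon–Fri): 6 × 5 = 30.
The 2 extra days are Wednesday, Thursday — 2 of them qualify.
Total: 30 + 2 = 32.
Holidays: 8 October 1905 (Sun); 22 October 1905 (Sun); 23 October 1905 (Mon); 31 October 1905 (Tue).
2 of the 4 holidays fall on weekdays; the rest are weekends and were already excluded.
Business days: 32 − 2 = 30.

30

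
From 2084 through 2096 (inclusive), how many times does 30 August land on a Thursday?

Day of week of August 30 in each year:
2084: Wed, 2085: Thu ✓, 2086: Fri, 2087: Sat, 2088: Mon, 2089: Tue, 2090: Wed, 2091: Thu ✓, 2092: Sat, 2093: Sun, 2094: Mon, 2095: Tue, 2096: Thu ✓
Thursdays: 2085, 2091, 2096.

3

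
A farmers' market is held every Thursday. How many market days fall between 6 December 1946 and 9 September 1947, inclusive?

39 Thursdays

6 December 1946 is a Friday.
From 6 December 1946 to 9 September 1947 is 278 days inclusive.
278 = 7 × 39 + 5, so there are 39 full weeks plus 5 extra days.
Each full week contributes one Thursday: 39 so far.
The 5 extra days are Fri, Sat, Sun, Mon, Tue — none qualify.
Total: 39 + 0 = 39.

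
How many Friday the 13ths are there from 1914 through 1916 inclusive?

5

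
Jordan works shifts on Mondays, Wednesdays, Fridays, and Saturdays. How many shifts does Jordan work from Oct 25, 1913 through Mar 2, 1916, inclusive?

491

Oct 25, 1913 is a Saturday.
The range spans 860 days (inclusive of both endpoints).
860 = 7 × 122 + 6, so there are 122 full weeks plus 6 extra days.
Each full week contributes 4 days from the set (Mon, Wed, Fri, Sat): 122 × 4 = 488.
The 6 extra days are Sat, Sun, Mon, Tue, Wed, Thu — 3 of them qualify.
Total: 488 + 3 = 491.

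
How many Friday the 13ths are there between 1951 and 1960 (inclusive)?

18

Friday-the-13ths by year:
1951: Apr, Jul
1952: Jun
1953: Feb, Mar, Nov
1954: Aug
1955: May
1956: Jan, Apr, Jul
1957: Sep, Dec
1958: Jun
1959: Feb, Mar, Nov
1960: May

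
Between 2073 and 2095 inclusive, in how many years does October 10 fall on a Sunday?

Day of week of October 10 in each year:
2073: Tue, 2074: Wed, 2075: Thu, 2076: Sat, 2077: Sun ✓, 2078: Mon, 2079: Tue, 2080: Thu, 2081: Fri, 2082: Sat, 2083: Sun ✓, 2084: Tue, 2085: Wed, 2086: Thu, 2087: Fri, 2088: Sun ✓, 2089: Mon, 2090: Tue, 2091: Wed, 2092: Fri, 2093: Sat, 2094: Sun ✓, 2095: Mon
Sundays: 2077, 2083, 2088, 2094.

4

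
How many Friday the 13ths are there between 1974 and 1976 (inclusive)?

Friday-the-13ths by year:
1974: Sep, Dec
1975: Jun
1976: Feb, Aug

5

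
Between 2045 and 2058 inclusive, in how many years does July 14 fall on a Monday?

1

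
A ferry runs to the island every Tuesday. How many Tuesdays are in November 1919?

Nov 1, 1919 is a Saturday.
From Nov 1, 1919 to Nov 30, 1919 is 30 days inclusive.
30 = 7 × 4 + 2, so there are 4 full weeks plus 2 extra days.
Each full week contributes one Tuesday: 4 so far.
The 2 extra days are Sat, Sun — none qualify.
Total: 4 + 0 = 4.

4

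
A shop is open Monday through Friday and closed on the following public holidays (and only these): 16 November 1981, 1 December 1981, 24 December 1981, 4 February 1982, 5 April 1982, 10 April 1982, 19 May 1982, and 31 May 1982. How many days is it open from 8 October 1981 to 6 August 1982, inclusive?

8 October 1981 is a Thursday.
That's 303 days from start to end, counting both.
303 = 7 × 43 + 2, so there are 43 full weeks plus 2 extra days.
Each full week contributes 5 weekdays (Mon–Fri): 43 × 5 = 215.
The 2 extra days are Thu, Fri — 2 of them qualify.
Total: 215 + 2 = 217.
Holidays: 16 November 1981 (Mon); 1 December 1981 (Tue); 24 December 1981 (Thu); 4 February 1982 (Thu); 5 April 1982 (Mon); 10 April 1982 (Sat); 19 May 1982 (Wed); 31 May 1982 (Mon).
7 of the 8 holidays fall on weekdays; the rest are weekends and were already excluded.
Business days: 217 − 7 = 210.

210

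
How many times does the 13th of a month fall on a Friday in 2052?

The 13th falls on a Friday when the month's 13th has weekday Fri.
Jan 13 is Sat; Feb 13 is Tue; Mar 13 is Wed; Apr 13 is Sat; May 13 is Mon; Jun 13 is Thu; Jul 13 is Sat; Aug 13 is Tue; Sep 13 is Fri ✓; Oct 13 is Sun; Nov 13 is Wed; Dec 13 is Fri ✓.
Friday the 13ths: Sep, Dec.

2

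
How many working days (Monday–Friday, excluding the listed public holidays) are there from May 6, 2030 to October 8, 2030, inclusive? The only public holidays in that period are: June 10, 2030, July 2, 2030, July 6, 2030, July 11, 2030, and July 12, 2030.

108

May 6, 2030 is a Monday.
That's 156 days from start to end, counting both.
156 = 7 × 22 + 2, so there are 22 full weeks plus 2 extra days.
Each full week contributes 5 weekdays (Mon–Fri): 22 × 5 = 110.
The 2 extra days are Monday, Tuesday — 2 of them qualify.
Total: 110 + 2 = 112.
Holidays: June 10, 2030 (Mon); July 2, 2030 (Tue); July 6, 2030 (Sat); July 11, 2030 (Thu); July 12, 2030 (Fri).
4 of the 5 holidays fall on weekdays; the rest are weekends and were already excluded.
Business days: 112 − 4 = 108.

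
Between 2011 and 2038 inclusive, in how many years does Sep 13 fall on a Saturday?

4

Day of week of September 13 in each year:
2011: Tue, 2012: Thu, 2013: Fri, 2014: Sat ✓, 2015: Sun, 2016: Tue, 2017: Wed, 2018: Thu, 2019: Fri, 2020: Sun, 2021: Mon, 2022: Tue, 2023: Wed, 2024: Fri, 2025: Sat ✓, 2026: Sun, 2027: Mon, 2028: Wed, 2029: Thu, 2030: Fri, 2031: Sat ✓, 2032: Mon, 2033: Tue, 2034: Wed, 2035: Thu, 2036: Sat ✓, 2037: Sun, 2038: Mon
Saturdays: 2014, 2025, 2031, 2036.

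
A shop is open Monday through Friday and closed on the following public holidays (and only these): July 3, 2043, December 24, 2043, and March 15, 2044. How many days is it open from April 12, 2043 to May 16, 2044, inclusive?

April 12, 2043 is a Sunday.
That's 401 days from start to end, counting both.
401 = 7 × 57 + 2, so there are 57 full weeks plus 2 extra days.
Each full week contributes 5 weekdays (Mon–Fri): 57 × 5 = 285.
The 2 extra days are Sunday, Monday — 1 of them qualifies.
Total: 285 + 1 = 286.
Holidays: July 3, 2043 (Fri); December 24, 2043 (Thu); March 15, 2044 (Tue).
All 3 holidays fall on weekdays, so subtract 3.
Business days: 286 − 3 = 283.

283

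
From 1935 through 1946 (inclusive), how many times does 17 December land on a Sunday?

2

Day of week of December 17 in each year:
1935: Tue, 1936: Thu, 1937: Fri, 1938: Sat, 1939: Sun ✓, 1940: Tue, 1941: Wed, 1942: Thu, 1943: Fri, 1944: Sun ✓, 1945: Mon, 1946: Tue
Sundays: 1939, 1944.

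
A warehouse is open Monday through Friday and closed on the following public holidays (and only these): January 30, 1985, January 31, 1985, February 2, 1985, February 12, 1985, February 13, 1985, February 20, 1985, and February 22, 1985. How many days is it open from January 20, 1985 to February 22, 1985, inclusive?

19

January 20, 1985 is a Sunday.
That's 34 days from start to end, counting both.
34 = 7 × 4 + 6, so there are 4 full weeks plus 6 extra days.
Each full week contributes 5 weekdays (Mon–Fri): 4 × 5 = 20.
The 6 extra days are Sun, Mon, Tue, Wed, Thu, Fri — 5 of them qualify.
Total: 20 + 5 = 25.
Holidays: January 30, 1985 (Wed); January 31, 1985 (Thu); February 2, 1985 (Sat); February 12, 1985 (Tue); February 13, 1985 (Wed); February 20, 1985 (Wed); February 22, 1985 (Fri).
6 of the 7 holidays fall on weekdays; the rest are weekends and were already excluded.
Business days: 25 − 6 = 19.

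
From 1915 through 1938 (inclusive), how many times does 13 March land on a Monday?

Day of week of March 13 in each year:
1915: Sat, 1916: Mon ✓, 1917: Tue, 1918: Wed, 1919: Thu, 1920: Sat, 1921: Sun, 1922: Mon ✓, 1923: Tue, 1924: Thu, 1925: Fri, 1926: Sat, 1927: Sun, 1928: Tue, 1929: Wed, 1930: Thu, 1931: Fri, 1932: Sun, 1933: Mon ✓, 1934: Tue, 1935: Wed, 1936: Fri, 1937: Sat, 1938: Sun
Mondays: 1916, 1922, 1933.

3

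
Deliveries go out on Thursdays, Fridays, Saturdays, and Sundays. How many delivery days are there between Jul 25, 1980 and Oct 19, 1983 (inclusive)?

Jul 25, 1980 is a Friday.
From Jul 25, 1980 to Oct 19, 1983 is 1182 days inclusive.
1182 = 7 × 168 + 6, so there are 168 full weeks plus 6 extra days.
Each full week contributes 4 days from the set (Thu, Fri, Sat, Sun): 168 × 4 = 672.
The 6 extra days are Fri, Sat, Sun, Mon, Tue, Wed — 3 of them qualify.
Total: 672 + 3 = 675.

675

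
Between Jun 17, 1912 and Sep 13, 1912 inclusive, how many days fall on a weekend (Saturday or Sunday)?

24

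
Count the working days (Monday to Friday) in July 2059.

23

2059-07-01 is a Tuesday.
From 2059-07-01 to 2059-07-31 is 31 days inclusive.
31 = 7 × 4 + 3, so there are 4 full weeks plus 3 extra days.
Each full week contributes 5 weekdays (Mon–Fri): 4 × 5 = 20.
The 3 extra days are Tue, Wed, Thu — 3 of them qualify.
Total: 20 + 3 = 23.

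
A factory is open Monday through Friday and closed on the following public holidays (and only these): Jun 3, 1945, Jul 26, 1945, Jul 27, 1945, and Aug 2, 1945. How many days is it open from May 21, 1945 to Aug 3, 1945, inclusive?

52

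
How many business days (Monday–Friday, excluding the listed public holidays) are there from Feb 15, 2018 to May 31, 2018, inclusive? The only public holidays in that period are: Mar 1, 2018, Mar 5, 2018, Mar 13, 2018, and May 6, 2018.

Feb 15, 2018 is a Thursday.
The range spans 106 days (inclusive of both endpoints).
106 = 7 × 15 + 1, so there are 15 full weeks plus 1 extra day.
Each full week contributes 5 weekdays (Mon–Fri): 15 × 5 = 75.
The 1 extra day is Thursday — 1 of them qualifies.
Total: 75 + 1 = 76.
Holidays: Mar 1, 2018 (Thu); Mar 5, 2018 (Mon); Mar 13, 2018 (Tue); May 6, 2018 (Sun).
3 of the 4 holidays fall on weekdays; the rest are weekends and were already excluded.
Business days: 76 − 3 = 73.

73 business days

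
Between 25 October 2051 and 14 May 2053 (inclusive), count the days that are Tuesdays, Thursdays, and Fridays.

243

25 October 2051 is a Wednesday.
That's 568 days from start to end, counting both.
568 = 7 × 81 + 1, so there are 81 full weeks plus 1 extra day.
Each full week contributes 3 days from the set (Tue, Thu, Fri): 81 × 3 = 243.
The 1 extra day is Wednesday — none qualify.
Total: 243 + 0 = 243.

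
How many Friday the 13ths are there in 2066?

The 13th falls on a Friday when the month's 13th has weekday Fri.
Jan 13 is Wed; Feb 13 is Sat; Mar 13 is Sat; Apr 13 is Tue; May 13 is Thu; Jun 13 is Sun; Jul 13 is Tue; Aug 13 is Fri ✓; Sep 13 is Mon; Oct 13 is Wed; Nov 13 is Sat; Dec 13 is Mon.
Friday the 13ths: Aug.

1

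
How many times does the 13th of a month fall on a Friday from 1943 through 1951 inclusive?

Friday-the-13ths by year:
1943: Aug
1944: Oct
1945: Apr, Jul
1946: Sep, Dec
1947: Jun
1948: Feb, Aug
1949: May
1950: Jan, Oct
1951: Apr, Jul

14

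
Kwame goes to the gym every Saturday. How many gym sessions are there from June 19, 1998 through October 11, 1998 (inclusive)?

June 19, 1998 is a Friday.
That's 115 days from start to end, counting both.
115 = 7 × 16 + 3, so there are 16 full weeks plus 3 extra days.
Each full week contributes one Saturday: 16 so far.
The 3 extra days are Fri, Sat, Sun — 1 of them qualifies.
Total: 16 + 1 = 17.

17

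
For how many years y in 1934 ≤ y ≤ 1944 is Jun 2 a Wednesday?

2

Day of week of June 2 in each year:
1934: Sat, 1935: Sun, 1936: Tue, 1937: Wed ✓, 1938: Thu, 1939: Fri, 1940: Sun, 1941: Mon, 1942: Tue, 1943: Wed ✓, 1944: Fri
Wednesdays: 1937, 1943.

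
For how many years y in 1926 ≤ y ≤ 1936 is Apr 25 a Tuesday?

Day of week of April 25 in each year:
1926: Sun, 1927: Mon, 1928: Wed, 1929: Thu, 1930: Fri, 1931: Sat, 1932: Mon, 1933: Tue ✓, 1934: Wed, 1935: Thu, 1936: Sat
Tuesdays: 1933.

1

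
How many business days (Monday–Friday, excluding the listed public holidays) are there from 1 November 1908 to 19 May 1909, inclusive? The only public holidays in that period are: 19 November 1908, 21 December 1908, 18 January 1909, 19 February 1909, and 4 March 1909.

138 business days

1 November 1908 is a Sunday.
That's 200 days from start to end, counting both.
200 = 7 × 28 + 4, so there are 28 full weeks plus 4 extra days.
Each full week contributes 5 weekdays (Mon–Fri): 28 × 5 = 140.
The 4 extra days are Sunday, Monday, Tuesday, Wednesday — 3 of them qualify.
Total: 140 + 3 = 143.
Holidays: 19 November 1908 (Thu); 21 December 1908 (Mon); 18 January 1909 (Mon); 19 February 1909 (Fri); 4 March 1909 (Thu).
All 5 holidays fall on weekdays, so subtract 5.
Business days: 143 − 5 = 138.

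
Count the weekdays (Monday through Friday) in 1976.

1976-01-01 is a Thursday.
That's 366 days from start to end, counting both.
366 = 7 × 52 + 2, so there are 52 full weeks plus 2 extra days.
Each full week contributes 5 weekdays (Mon–Fri): 52 × 5 = 260.
The 2 extra days are Thursday, Friday — 2 of them qualify.
Total: 260 + 2 = 262.

262 weekdays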